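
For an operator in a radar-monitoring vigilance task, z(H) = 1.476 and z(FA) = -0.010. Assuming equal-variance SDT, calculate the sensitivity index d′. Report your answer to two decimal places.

d' = z(H) − z(FA) = 1.476 − (-0.010) = 1.486

d′ = 1.49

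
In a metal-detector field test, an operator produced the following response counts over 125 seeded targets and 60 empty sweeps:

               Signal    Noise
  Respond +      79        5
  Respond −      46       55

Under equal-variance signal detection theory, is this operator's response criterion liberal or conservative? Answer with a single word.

z(H) = 0.337, z(FA) = -1.383
c = −½·(z(H) + z(FA)) = 0.523
c > 0 → conservative criterion (biased toward responding “no”).

conservative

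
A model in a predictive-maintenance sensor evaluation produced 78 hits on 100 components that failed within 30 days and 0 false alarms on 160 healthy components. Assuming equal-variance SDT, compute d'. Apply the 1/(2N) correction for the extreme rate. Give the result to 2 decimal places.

The false-alarm rate is 0/160 = 0, so apply the 1/(2N) correction: FA → 1/(2·160) = 0.00313.
z(H) = z(0.78000) = 0.772
z(FA) = z(0.00313) = -2.734
d' = 0.772 − (-2.734) = 3.506

d' = 3.51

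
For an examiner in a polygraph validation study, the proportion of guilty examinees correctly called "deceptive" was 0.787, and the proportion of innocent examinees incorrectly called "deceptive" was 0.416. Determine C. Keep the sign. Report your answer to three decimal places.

z(H) = 0.7961
z(FA) = -0.2121
c = −½·[z(H) + z(FA)] = −0.5 × (0.7961 + (-0.2121)) = -0.2920

C = -0.292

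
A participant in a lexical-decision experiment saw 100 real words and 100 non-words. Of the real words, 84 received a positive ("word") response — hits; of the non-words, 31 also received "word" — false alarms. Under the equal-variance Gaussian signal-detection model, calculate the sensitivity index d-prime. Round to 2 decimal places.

H = 84/100 = 0.8400
FA = 31/100 = 0.3100
z(H) = 0.9945
z(FA) = -0.4959
d' = z(H) − z(FA) = 0.9945 − (-0.4959) = 1.4904

d-prime = 1.49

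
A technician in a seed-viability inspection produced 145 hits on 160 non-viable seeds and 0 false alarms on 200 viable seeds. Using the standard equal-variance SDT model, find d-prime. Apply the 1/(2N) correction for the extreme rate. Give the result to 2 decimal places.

d-prime = 4.13

The false-alarm rate is 0/200 = 0, so apply the 1/(2N) correction: FA → 1/(2·200) = 0.00250.
z(H) = z(0.90625) = 1.318
z(FA) = z(0.00250) = -2.807
d' = 1.318 − (-2.807) = 4.125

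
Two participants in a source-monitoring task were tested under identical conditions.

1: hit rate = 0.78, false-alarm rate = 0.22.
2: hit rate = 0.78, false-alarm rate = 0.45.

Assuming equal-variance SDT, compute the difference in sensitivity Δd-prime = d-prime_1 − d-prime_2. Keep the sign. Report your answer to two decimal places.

Δd-prime = 0.65

1: z(0.78) = 0.772, z(0.22) = -0.772, d' = 1.544
2: z(0.78) = 0.772, z(0.45) = -0.126, d' = 0.898
Δd' = d'_1 − d'_2 = 1.544 − 0.898 = 0.646
1 has the higher sensitivity.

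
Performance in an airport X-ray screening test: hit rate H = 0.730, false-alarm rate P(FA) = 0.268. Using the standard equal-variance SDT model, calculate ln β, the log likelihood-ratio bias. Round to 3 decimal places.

ln β = 0.004

Φ⁻¹(H) = 0.6128
Φ⁻¹(FA) = -0.6189
ln β = −½·[z(H)² − z(FA)²] = −0.5 × (0.3755 − 0.3830) = 0.00375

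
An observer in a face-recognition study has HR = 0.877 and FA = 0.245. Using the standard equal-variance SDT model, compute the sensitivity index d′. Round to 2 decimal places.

d′ = 1.85

z(H) = z(0.877) = 1.1601
z(FA) = z(0.245) = -0.6903
d' = z(H) − z(FA) = 1.1601 − (-0.6903) = 1.8504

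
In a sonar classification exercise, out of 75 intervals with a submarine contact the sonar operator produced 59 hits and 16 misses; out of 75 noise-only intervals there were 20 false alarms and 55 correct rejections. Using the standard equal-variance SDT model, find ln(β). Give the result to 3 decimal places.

ln β = -0.122

H = 59/75 = 0.7867
FA = 20/75 = 0.2667
Φ⁻¹(H) = 0.7950
Φ⁻¹(FA) = -0.6228
ln β = −½·[z(H)² − z(FA)²] = −0.5 × (0.6320 − 0.3879) = -0.12205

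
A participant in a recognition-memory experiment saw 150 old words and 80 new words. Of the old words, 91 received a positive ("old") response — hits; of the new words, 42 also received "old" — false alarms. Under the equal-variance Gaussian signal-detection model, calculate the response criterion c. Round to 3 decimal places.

c = -0.167

H = 91/150 = 0.6067
FA = 42/80 = 0.5250
z(H) = 0.2707
z(FA) = 0.0627
c = −½·[z(H) + z(FA)] = −0.5 × (0.2707 + 0.0627) = -0.1667
c < 0: the participant has a liberal response bias.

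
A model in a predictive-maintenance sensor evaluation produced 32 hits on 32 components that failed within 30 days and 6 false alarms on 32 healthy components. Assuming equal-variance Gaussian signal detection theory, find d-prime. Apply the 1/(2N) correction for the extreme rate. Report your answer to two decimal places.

d-prime = 3.04

The hit rate is 32/32 = 1, so apply the 1/(2N) correction: H → 1 − 1/(2·32) = 0.98438.
z(H) = z(0.98438) = 2.154
z(FA) = z(0.18750) = -0.887
d' = 2.154 − (-0.887) = 3.041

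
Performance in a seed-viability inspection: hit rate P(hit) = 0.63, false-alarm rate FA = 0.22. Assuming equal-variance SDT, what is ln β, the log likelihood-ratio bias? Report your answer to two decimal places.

ln β = 0.24

Φ⁻¹(H) = 0.332
Φ⁻¹(FA) = -0.772
ln β = −½·[z(H)² − z(FA)²] = −0.5 × (0.110 − 0.596) = 0.243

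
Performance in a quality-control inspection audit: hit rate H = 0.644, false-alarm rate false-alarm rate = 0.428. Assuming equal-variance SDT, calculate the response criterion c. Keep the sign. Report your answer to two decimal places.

z(H) = 0.369
z(FA) = -0.181
c = −½·[z(H) + z(FA)] = −0.5 × (0.369 + (-0.181)) = -0.094
c < 0: the inspector has a liberal response bias.

c = -0.09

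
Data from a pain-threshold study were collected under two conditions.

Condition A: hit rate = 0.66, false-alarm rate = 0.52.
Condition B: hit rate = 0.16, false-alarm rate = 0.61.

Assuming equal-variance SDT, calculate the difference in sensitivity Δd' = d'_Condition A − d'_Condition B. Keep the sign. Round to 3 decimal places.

Δd' = 1.636

Condition A: z(0.66) = 0.4125, z(0.52) = 0.0502, d' = 0.3623
Condition B: z(0.16) = -0.9945, z(0.61) = 0.2793, d' = -1.2738
Δd' = d'_Condition A − d'_Condition B = 0.3623 − (-1.2738) = 1.6361
Condition A has the higher sensitivity.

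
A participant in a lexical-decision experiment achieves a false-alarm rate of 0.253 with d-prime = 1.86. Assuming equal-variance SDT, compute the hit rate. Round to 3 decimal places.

z(false-alarm rate) = z(0.253) = -0.6651
z(H) = z(FA) + d' = -0.6651 + 1.86 = 1.1949
hit rate = Φ(1.1949) = 0.8839

hit rate = 0.884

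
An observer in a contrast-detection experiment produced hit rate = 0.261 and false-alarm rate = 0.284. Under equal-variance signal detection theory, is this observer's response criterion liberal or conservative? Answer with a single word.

conservative

z(H) = -0.640, z(FA) = -0.571
c = −½·(z(H) + z(FA)) = 0.6055
c > 0 → conservative criterion (biased toward responding “no”).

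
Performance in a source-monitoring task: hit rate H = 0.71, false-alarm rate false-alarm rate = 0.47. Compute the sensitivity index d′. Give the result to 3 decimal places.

d′ = 0.629

z(H) = z(0.71) = 0.5534
z(FA) = z(0.47) = -0.0753
d' = z(H) − z(FA) = 0.5534 − (-0.0753) = 0.6287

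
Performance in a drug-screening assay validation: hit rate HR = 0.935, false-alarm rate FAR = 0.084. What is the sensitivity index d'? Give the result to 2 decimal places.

d' = 2.89

z(H) = z(0.935) = 1.514
z(FA) = z(0.084) = -1.379
d' = z(H) − z(FA) = 1.514 − (-1.379) = 2.893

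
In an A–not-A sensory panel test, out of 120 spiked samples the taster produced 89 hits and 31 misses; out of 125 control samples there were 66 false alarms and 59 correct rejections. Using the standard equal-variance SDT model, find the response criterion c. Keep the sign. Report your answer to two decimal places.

H = 89/120 = 0.7417
FA = 66/125 = 0.5280
Φ⁻¹(H) = 0.6486
Φ⁻¹(FA) = 0.0702
c = −½·[z(H) + z(FA)] = −0.5 × (0.6486 + 0.0702) = -0.3594
c < 0: the taster has a liberal response bias.

c = -0.36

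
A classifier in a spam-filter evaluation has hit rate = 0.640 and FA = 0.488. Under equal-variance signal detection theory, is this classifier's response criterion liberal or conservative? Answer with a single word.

z(H) = 0.358, z(FA) = -0.030
c = −½·(z(H) + z(FA)) = -0.164
c < 0 → liberal criterion (biased toward responding “yes”).

liberal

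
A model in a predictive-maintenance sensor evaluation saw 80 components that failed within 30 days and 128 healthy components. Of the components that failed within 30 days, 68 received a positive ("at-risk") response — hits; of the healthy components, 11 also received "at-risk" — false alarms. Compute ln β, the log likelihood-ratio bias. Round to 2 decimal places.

ln β = 0.40

H = 68/80 = 0.8500
FA = 11/128 = 0.0859
z(H) = z(0.8500) = 1.036
z(FA) = z(0.0859) = -1.366
ln β = −½·[z(H)² − z(FA)²] = −0.5 × (1.073 − 1.866) = 0.3965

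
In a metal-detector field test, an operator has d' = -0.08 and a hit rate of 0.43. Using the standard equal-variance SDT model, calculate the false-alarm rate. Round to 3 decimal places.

z(hit rate) = z(0.43) = -0.1764
z(FA) = z(H) − d' = -0.1764 − (-0.08) = -0.0964
false-alarm rate = Φ(-0.0964) = 0.4616

false-alarm rate = 0.462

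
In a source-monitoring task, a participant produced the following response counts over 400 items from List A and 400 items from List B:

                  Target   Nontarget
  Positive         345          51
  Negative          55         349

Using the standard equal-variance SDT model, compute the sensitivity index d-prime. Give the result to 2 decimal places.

d-prime = 2.23

H = 345/400 = 0.8625
FA = 51/400 = 0.1275
z(0.8625) = 1.0916, z(0.1275) = -1.1383
d' = z(H) − z(FA) = 1.0916 − (-1.1383) = 2.2299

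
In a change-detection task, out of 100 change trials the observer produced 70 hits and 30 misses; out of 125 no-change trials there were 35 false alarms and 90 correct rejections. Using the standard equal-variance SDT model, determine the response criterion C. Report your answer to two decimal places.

H = 70/100 = 0.7000
FA = 35/125 = 0.2800
z(H) = z(0.7000) = 0.5244
z(FA) = z(0.2800) = -0.5828
c = −½·[z(H) + z(FA)] = −0.5 × (0.5244 + (-0.5828)) = 0.0292
c > 0: the observer has a conservative response bias.

C = 0.03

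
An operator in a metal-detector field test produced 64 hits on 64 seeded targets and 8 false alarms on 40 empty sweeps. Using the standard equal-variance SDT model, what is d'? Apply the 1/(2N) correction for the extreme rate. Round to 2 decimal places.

The hit rate is 64/64 = 1, so apply the 1/(2N) correction: H → 1 − 1/(2·64) = 0.99219.
z(H) = z(0.99219) = 2.418
z(FA) = z(0.20000) = -0.842
d' = 2.418 − (-0.842) = 3.260

d' = 3.26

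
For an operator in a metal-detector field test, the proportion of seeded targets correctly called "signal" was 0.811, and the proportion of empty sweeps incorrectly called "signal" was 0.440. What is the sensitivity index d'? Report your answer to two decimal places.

z(H) = 0.882
z(FA) = -0.151
d' = z(H) − z(FA) = 0.882 − (-0.151) = 1.033

d' = 1.03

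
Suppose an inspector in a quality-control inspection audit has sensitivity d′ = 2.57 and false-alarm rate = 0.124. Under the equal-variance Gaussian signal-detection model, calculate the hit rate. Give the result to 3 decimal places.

z(false-alarm rate) = z(0.124) = -1.1552
z(H) = z(FA) + d' = -1.1552 + 2.57 = 1.4148
hit rate = Φ(1.4148) = 0.9214

hit rate = 0.921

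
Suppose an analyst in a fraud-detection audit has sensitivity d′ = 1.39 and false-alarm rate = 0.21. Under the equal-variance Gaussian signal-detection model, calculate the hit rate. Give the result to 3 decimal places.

hit rate = 0.720

z(false-alarm rate) = z(0.21) = -0.8064
z(H) = z(FA) + d' = -0.8064 + 1.39 = 0.5836
hit rate = Φ(0.5836) = 0.7203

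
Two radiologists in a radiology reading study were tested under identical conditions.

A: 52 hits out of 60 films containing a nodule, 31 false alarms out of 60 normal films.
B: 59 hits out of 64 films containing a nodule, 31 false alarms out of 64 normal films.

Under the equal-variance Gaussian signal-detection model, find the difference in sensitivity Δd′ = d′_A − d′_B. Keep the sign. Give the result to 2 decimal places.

A: z(0.8667) = 1.111, z(0.5167) = 0.042, d' = 1.069
B: z(0.9219) = 1.418, z(0.4844) = -0.039, d' = 1.457
Δd' = d'_A − d'_B = 1.069 − 1.457 = -0.388
B has the higher sensitivity.

Δd′ = -0.39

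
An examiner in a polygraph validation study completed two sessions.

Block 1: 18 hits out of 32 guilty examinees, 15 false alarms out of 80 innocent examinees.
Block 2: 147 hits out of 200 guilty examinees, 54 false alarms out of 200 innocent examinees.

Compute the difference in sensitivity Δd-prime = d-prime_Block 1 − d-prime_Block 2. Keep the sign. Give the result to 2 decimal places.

Δd-prime = -0.20

Block 1: z(0.5625) = 0.157, z(0.1875) = -0.887, d' = 1.044
Block 2: z(0.7350) = 0.628, z(0.2700) = -0.613, d' = 1.241
Δd' = d'_Block 1 − d'_Block 2 = 1.044 − 1.241 = -0.197
Block 2 has the higher sensitivity.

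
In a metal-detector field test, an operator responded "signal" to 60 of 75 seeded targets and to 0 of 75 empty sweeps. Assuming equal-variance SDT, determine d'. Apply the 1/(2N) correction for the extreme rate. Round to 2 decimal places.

The false-alarm rate is 0/75 = 0, so apply the 1/(2N) correction: FA → 1/(2·75) = 0.00667.
z(H) = z(0.80000) = 0.842
z(FA) = z(0.00667) = -2.475
d' = 0.842 − (-2.475) = 3.317

d' = 3.32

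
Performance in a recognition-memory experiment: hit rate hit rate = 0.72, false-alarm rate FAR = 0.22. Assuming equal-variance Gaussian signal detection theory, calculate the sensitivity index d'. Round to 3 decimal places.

d' = 1.355

Φ⁻¹(H) = Φ⁻¹(0.72) = 0.5828
Φ⁻¹(FA) = Φ⁻¹(0.22) = -0.7722
d' = z(H) − z(FA) = 0.5828 − (-0.7722) = 1.3550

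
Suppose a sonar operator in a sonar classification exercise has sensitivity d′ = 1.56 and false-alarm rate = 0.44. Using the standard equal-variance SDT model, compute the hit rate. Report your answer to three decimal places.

hit rate = 0.921

z(false-alarm rate) = z(0.44) = -0.1510
z(H) = z(FA) + d' = -0.1510 + 1.56 = 1.4090
hit rate = Φ(1.4090) = 0.9206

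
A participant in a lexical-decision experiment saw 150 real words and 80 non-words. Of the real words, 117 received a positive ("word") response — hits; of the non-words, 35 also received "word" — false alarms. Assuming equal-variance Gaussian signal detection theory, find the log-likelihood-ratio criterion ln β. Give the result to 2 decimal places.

H = 117/150 = 0.7800
FA = 35/80 = 0.4375
Φ⁻¹(H) = 0.772
Φ⁻¹(FA) = -0.157
ln β = −½·[z(H)² − z(FA)²] = −0.5 × (0.596 − 0.025) = -0.2855

ln β = -0.29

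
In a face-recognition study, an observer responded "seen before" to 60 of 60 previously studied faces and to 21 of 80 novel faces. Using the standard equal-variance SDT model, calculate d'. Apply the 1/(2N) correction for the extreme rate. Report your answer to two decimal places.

d' = 3.03

The hit rate is 60/60 = 1, so apply the 1/(2N) correction: H → 1 − 1/(2·60) = 0.99167.
z(H) = z(0.99167) = 2.394
z(FA) = z(0.26250) = -0.636
d' = 2.394 − (-0.636) = 3.030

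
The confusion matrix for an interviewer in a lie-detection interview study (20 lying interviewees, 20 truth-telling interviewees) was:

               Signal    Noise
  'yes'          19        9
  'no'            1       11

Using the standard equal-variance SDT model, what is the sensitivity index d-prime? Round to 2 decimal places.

H = 19/20 = 0.9500
FA = 9/20 = 0.4500
Φ⁻¹(0.9500) = 1.6449, Φ⁻¹(0.4500) = -0.1257
d' = z(H) − z(FA) = 1.6449 − (-0.1257) = 1.7706

d-prime = 1.77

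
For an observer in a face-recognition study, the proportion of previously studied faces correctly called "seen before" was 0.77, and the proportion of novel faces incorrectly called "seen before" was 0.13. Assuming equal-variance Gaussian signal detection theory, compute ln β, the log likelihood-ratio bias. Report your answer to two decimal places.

z(H) = z(0.77) = 0.739
z(FA) = z(0.13) = -1.126
ln β = −½·[z(H)² − z(FA)²] = −0.5 × (0.546 − 1.268) = 0.361

ln β = 0.36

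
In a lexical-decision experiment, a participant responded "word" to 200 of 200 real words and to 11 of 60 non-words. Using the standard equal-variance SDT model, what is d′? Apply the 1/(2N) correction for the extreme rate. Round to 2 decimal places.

The hit rate is 200/200 = 1, so apply the 1/(2N) correction: H → 1 − 1/(2·200) = 0.99750.
z(H) = z(0.99750) = 2.807
z(FA) = z(0.18333) = -0.903
d' = 2.807 − (-0.903) = 3.710

d′ = 3.71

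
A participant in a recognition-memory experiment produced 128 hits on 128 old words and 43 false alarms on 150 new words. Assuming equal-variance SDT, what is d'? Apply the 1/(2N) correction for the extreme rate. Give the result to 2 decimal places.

d' = 3.22

The hit rate is 128/128 = 1, so apply the 1/(2N) correction: H → 1 − 1/(2·128) = 0.99609.
z(H) = z(0.99609) = 2.660
z(FA) = z(0.28667) = -0.563
d' = 2.660 − (-0.563) = 3.223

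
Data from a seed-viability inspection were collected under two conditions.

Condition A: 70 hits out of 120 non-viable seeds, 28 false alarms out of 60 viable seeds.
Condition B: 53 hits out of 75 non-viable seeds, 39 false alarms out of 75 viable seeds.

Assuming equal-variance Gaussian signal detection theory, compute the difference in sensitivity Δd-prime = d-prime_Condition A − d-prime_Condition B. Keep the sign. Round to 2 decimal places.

Condition A: z(0.5833) = 0.210, z(0.4667) = -0.084, d' = 0.294
Condition B: z(0.7067) = 0.544, z(0.5200) = 0.050, d' = 0.494
Δd' = d'_Condition A − d'_Condition B = 0.294 − 0.494 = -0.200
Condition B has the higher sensitivity.

Δd-prime = -0.20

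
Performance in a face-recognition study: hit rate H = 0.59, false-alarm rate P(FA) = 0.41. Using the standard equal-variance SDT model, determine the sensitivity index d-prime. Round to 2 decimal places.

d-prime = 0.46

z(H) = z(0.59) = 0.228
z(FA) = z(0.41) = -0.228
d' = z(H) − z(FA) = 0.228 − (-0.228) = 0.456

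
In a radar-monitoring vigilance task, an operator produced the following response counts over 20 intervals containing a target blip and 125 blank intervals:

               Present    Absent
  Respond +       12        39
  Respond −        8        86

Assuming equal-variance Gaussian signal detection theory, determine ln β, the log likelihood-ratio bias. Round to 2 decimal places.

H = 12/20 = 0.6000
FA = 39/125 = 0.3120
z(H) = z(0.6000) = 0.253
z(FA) = z(0.3120) = -0.490
ln β = −½·[z(H)² − z(FA)²] = −0.5 × (0.064 − 0.240) = 0.088

ln β = 0.09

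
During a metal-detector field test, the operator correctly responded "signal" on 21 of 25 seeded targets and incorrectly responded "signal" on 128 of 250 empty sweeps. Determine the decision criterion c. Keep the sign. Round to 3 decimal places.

c = -0.512

H = 21/25 = 0.8400
FA = 128/250 = 0.5120
z(0.8400) = 0.9945, z(0.5120) = 0.0301
c = −½·[z(H) + z(FA)] = −0.5 × (0.9945 + 0.0301) = -0.5123
c < 0: the operator has a liberal response bias.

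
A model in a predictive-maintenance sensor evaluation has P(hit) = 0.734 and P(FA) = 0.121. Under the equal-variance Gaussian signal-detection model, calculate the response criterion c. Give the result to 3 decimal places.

c = 0.273

z(H) = 0.6250
z(FA) = -1.1700
c = −½·[z(H) + z(FA)] = −0.5 × (0.6250 + (-1.1700)) = 0.2725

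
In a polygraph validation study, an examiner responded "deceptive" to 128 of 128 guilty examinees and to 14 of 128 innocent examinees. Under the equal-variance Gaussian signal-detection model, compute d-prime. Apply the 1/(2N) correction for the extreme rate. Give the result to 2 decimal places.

The hit rate is 128/128 = 1, so apply the 1/(2N) correction: H → 1 − 1/(2·128) = 0.99609.
z(H) = z(0.99609) = 2.660
z(FA) = z(0.10938) = -1.230
d' = 2.660 − (-1.230) = 3.890

d-prime = 3.89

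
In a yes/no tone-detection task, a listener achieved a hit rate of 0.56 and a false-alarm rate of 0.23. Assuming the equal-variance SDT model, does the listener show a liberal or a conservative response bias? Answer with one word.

z(H) = 0.151, z(FA) = -0.739
c = −½·(z(H) + z(FA)) = 0.294
c > 0 → conservative criterion (biased toward responding “no”).

conservative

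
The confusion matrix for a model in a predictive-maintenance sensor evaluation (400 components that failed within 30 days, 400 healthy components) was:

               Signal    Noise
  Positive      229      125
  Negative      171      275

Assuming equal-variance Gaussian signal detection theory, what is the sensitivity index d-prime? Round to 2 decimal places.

H = 229/400 = 0.5725
FA = 125/400 = 0.3125
Φ⁻¹(0.5725) = 0.1827, Φ⁻¹(0.3125) = -0.4888
d' = z(H) − z(FA) = 0.1827 − (-0.4888) = 0.6715

d-prime = 0.67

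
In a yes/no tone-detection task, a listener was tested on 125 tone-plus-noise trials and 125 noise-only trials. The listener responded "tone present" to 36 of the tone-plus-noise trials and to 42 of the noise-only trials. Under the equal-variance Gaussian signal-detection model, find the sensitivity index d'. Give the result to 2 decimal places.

d' = -0.14

H = 36/125 = 0.2880
FA = 42/125 = 0.3360
z(H) = z(0.2880) = -0.559
z(FA) = z(0.3360) = -0.423
d' = z(H) − z(FA) = -0.559 − (-0.423) = -0.136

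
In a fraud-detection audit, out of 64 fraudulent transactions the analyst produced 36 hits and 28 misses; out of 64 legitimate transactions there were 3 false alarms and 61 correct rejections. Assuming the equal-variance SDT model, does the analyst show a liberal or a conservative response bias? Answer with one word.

z(H) = 0.157, z(FA) = -1.676
c = −½·(z(H) + z(FA)) = 0.7595
c > 0 → conservative criterion (biased toward responding “no”).

conservative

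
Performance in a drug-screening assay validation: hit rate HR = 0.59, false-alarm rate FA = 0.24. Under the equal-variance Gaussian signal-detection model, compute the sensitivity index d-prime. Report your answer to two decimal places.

Φ⁻¹(H) = Φ⁻¹(0.59) = 0.2275
Φ⁻¹(FA) = Φ⁻¹(0.24) = -0.7063
d' = z(H) − z(FA) = 0.2275 − (-0.7063) = 0.9338

d-prime = 0.93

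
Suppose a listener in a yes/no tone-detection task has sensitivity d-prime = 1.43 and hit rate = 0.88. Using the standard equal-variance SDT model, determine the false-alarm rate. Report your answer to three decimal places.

z(hit rate) = z(0.88) = 1.1750
z(FA) = z(H) − d' = 1.1750 − 1.43 = -0.2550
false-alarm rate = Φ(-0.2550) = 0.3994

false-alarm rate = 0.399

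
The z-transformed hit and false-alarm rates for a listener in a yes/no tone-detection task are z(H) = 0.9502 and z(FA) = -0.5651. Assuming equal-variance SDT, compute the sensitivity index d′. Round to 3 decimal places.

d′ = 1.515

d' = z(H) − z(FA) = 0.9502 − (-0.5651) = 1.5153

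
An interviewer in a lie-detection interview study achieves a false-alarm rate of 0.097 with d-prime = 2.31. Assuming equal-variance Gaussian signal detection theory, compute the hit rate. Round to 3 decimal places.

z(false-alarm rate) = z(0.097) = -1.2988
z(H) = z(FA) + d' = -1.2988 + 2.31 = 1.0112
hit rate = Φ(1.0112) = 0.8440

hit rate = 0.844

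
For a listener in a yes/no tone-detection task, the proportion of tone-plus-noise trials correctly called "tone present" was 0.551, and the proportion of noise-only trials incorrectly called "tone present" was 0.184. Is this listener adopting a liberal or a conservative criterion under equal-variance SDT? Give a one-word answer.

z(H) = 0.128, z(FA) = -0.900
c = −½·(z(H) + z(FA)) = 0.386
c > 0 → conservative criterion (biased toward responding “no”).

conservative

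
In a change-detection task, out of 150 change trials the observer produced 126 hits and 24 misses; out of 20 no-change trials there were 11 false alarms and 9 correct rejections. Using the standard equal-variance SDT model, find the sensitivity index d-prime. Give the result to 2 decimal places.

d-prime = 0.87

H = 126/150 = 0.8400
FA = 11/20 = 0.5500
z(0.8400) = 0.994, z(0.5500) = 0.126
d' = z(H) − z(FA) = 0.994 − 0.126 = 0.868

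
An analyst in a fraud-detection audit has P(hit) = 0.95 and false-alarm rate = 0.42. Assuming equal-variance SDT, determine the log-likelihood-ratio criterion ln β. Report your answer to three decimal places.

Φ⁻¹(H) = 1.6449
Φ⁻¹(FA) = -0.2019
ln β = −½·[z(H)² − z(FA)²] = −0.5 × (2.7057 − 0.0408) = -1.33245

ln β = -1.332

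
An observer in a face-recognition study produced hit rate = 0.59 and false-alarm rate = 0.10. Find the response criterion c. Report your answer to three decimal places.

z(H) = 0.2275
z(FA) = -1.2816
c = −½·[z(H) + z(FA)] = −0.5 × (0.2275 + (-1.2816)) = 0.52705
c > 0: the observer has a conservative response bias.

c = 0.527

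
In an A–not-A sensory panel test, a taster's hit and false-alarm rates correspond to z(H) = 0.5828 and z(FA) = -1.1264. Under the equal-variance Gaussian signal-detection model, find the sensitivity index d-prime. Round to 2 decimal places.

d-prime = 1.71

d' = z(H) − z(FA) = 0.5828 − (-1.1264) = 1.7092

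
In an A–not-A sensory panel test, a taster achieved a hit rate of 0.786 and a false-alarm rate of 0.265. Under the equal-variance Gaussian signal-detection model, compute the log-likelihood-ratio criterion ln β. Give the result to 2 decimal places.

Φ⁻¹(0.786) = 0.793, Φ⁻¹(0.265) = -0.628
ln β = −½·[z(H)² − z(FA)²] = −0.5 × (0.629 − 0.394) = -0.1175

ln β = -0.12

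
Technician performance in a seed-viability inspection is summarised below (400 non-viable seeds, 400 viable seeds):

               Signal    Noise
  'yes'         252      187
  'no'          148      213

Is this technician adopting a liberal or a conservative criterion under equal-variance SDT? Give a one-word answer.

z(H) = 0.332, z(FA) = -0.082
c = −½·(z(H) + z(FA)) = -0.125
c < 0 → liberal criterion (biased toward responding “yes”).

liberal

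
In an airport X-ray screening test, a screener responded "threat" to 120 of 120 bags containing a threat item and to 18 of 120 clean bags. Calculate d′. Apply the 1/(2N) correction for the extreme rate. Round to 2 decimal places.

d′ = 3.67

The hit rate is 120/120 = 1, so apply the 1/(2N) correction: H → 1 − 1/(2·120) = 0.99583.
z(H) = z(0.99583) = 2.638
z(FA) = z(0.15000) = -1.036
d' = 2.638 − (-1.036) = 3.674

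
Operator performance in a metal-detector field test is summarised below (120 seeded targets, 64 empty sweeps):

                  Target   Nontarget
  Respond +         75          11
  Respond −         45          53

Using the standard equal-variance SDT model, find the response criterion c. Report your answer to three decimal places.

c = 0.314

H = 75/120 = 0.6250
FA = 11/64 = 0.1719
z(H) = z(0.6250) = 0.3186
z(FA) = z(0.1719) = -0.9467
c = −½·[z(H) + z(FA)] = −0.5 × (0.3186 + (-0.9467)) = 0.31405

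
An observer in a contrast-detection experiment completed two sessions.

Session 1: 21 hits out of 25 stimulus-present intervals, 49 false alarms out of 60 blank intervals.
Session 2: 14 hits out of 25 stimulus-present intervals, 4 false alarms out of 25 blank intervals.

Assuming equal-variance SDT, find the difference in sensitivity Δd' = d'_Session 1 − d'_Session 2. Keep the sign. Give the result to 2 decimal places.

Session 1: z(0.8400) = 0.994, z(0.8167) = 0.903, d' = 0.091
Session 2: z(0.5600) = 0.151, z(0.1600) = -0.994, d' = 1.145
Δd' = d'_Session 1 − d'_Session 2 = 0.091 − 1.145 = -1.054
Session 2 has the higher sensitivity.

Δd' = -1.05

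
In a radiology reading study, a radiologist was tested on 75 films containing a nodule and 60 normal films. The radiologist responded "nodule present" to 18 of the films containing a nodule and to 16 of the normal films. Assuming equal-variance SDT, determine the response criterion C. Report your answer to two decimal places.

C = 0.66

H = 18/75 = 0.2400
FA = 16/60 = 0.2667
Φ⁻¹(H) = -0.7063
Φ⁻¹(FA) = -0.6228
c = −½·[z(H) + z(FA)] = −0.5 × (-0.7063 + (-0.6228)) = 0.66455
c > 0: the radiologist has a conservative response bias.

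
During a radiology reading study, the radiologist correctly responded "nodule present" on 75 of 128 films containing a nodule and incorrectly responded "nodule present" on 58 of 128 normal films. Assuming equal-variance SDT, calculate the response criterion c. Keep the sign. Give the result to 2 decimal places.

H = 75/128 = 0.5859
FA = 58/128 = 0.4531
Φ⁻¹(0.5859) = 0.2170, Φ⁻¹(0.4531) = -0.1178
c = −½·[z(H) + z(FA)] = −0.5 × (0.2170 + (-0.1178)) = -0.0496
c < 0: the radiologist has a liberal response bias.

c = -0.05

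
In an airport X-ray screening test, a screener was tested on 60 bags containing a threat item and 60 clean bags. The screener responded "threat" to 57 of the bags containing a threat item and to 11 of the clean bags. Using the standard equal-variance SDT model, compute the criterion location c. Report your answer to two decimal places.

H = 57/60 = 0.9500
FA = 11/60 = 0.1833
Φ⁻¹(H) = 1.645
Φ⁻¹(FA) = -0.903
c = −½·[z(H) + z(FA)] = −0.5 × (1.645 + (-0.903)) = -0.371
c < 0: the screener has a liberal response bias.

c = -0.37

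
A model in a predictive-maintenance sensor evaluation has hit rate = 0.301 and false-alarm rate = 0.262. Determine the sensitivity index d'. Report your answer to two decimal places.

d' = 0.12

z(H) = -0.522
z(FA) = -0.637
d' = z(H) − z(FA) = -0.522 − (-0.637) = 0.115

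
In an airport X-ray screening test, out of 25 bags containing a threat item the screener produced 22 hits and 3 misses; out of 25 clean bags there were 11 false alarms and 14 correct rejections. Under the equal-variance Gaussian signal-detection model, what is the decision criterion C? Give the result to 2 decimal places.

C = -0.51

H = 22/25 = 0.8800
FA = 11/25 = 0.4400
z(H) = 1.1750
z(FA) = -0.1510
c = −½·[z(H) + z(FA)] = −0.5 × (1.1750 + (-0.1510)) = -0.5120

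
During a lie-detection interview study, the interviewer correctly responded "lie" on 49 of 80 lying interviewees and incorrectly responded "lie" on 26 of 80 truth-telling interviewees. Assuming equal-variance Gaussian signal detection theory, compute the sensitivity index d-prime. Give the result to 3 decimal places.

d-prime = 0.740

H = 49/80 = 0.6125
FA = 26/80 = 0.3250
z(H) = z(0.6125) = 0.2858
z(FA) = z(0.3250) = -0.4538
d' = z(H) − z(FA) = 0.2858 − (-0.4538) = 0.7396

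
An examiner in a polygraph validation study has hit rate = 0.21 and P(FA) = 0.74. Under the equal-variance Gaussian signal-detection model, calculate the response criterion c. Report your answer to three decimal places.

c = 0.082

z(H) = -0.8064
z(FA) = 0.6433
c = −½·[z(H) + z(FA)] = −0.5 × (-0.8064 + 0.6433) = 0.08155
c > 0: the examiner has a conservative response bias.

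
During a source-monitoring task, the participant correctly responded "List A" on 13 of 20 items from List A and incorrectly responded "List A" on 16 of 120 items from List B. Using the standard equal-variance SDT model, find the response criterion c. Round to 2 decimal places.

H = 13/20 = 0.6500
FA = 16/120 = 0.1333
z(0.6500) = 0.385, z(0.1333) = -1.111
c = −½·[z(H) + z(FA)] = −0.5 × (0.385 + (-1.111)) = 0.363
c > 0: the participant has a conservative response bias.

c = 0.36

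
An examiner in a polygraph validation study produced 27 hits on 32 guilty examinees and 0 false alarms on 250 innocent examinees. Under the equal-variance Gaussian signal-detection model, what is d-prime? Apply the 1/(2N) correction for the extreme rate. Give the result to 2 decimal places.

d-prime = 3.89

The false-alarm rate is 0/250 = 0, so apply the 1/(2N) correction: FA → 1/(2·250) = 0.00200.
z(H) = z(0.84375) = 1.010
z(FA) = z(0.00200) = -2.878
d' = 1.010 − (-2.878) = 3.888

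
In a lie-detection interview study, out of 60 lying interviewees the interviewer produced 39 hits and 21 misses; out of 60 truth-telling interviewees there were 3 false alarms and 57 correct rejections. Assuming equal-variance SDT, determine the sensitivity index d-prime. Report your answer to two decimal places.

H = 39/60 = 0.6500
FA = 3/60 = 0.0500
Φ⁻¹(0.6500) = 0.3853, Φ⁻¹(0.0500) = -1.6449
d' = z(H) − z(FA) = 0.3853 − (-1.6449) = 2.0302

d-prime = 2.03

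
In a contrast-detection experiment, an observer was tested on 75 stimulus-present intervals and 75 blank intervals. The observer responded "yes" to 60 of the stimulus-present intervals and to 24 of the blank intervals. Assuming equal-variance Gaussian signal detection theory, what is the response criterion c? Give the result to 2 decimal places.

c = -0.19

H = 60/75 = 0.8000
FA = 24/75 = 0.3200
Φ⁻¹(H) = 0.842
Φ⁻¹(FA) = -0.468
c = −½·[z(H) + z(FA)] = −0.5 × (0.842 + (-0.468)) = -0.187
c < 0: the observer has a liberal response bias.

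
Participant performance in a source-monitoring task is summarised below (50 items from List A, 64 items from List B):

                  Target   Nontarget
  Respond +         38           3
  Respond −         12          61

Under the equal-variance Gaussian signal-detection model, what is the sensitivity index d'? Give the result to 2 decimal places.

d' = 2.38

H = 38/50 = 0.7600
FA = 3/64 = 0.0469
z(H) = z(0.7600) = 0.706
z(FA) = z(0.0469) = -1.676
d' = z(H) − z(FA) = 0.706 − (-1.676) = 2.382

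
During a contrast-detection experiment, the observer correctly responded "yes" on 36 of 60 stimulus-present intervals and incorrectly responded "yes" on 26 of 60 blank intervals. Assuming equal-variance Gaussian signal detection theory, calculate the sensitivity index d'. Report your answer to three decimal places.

d' = 0.421

H = 36/60 = 0.6000
FA = 26/60 = 0.4333
Φ⁻¹(0.6000) = 0.2533, Φ⁻¹(0.4333) = -0.1680
d' = z(H) − z(FA) = 0.2533 − (-0.1680) = 0.4213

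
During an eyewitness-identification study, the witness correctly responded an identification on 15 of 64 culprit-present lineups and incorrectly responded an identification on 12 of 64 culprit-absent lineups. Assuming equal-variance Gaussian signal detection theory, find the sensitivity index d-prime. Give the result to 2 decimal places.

d-prime = 0.16

H = 15/64 = 0.2344
FA = 12/64 = 0.1875
z(0.2344) = -0.7244, z(0.1875) = -0.8871
d' = z(H) − z(FA) = -0.7244 − (-0.8871) = 0.1627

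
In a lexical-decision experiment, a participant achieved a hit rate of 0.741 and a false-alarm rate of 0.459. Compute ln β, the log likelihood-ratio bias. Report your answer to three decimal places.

ln β = -0.204

z(H) = 0.6464
z(FA) = -0.1030
ln β = −½·[z(H)² − z(FA)²] = −0.5 × (0.4178 − 0.0106) = -0.2036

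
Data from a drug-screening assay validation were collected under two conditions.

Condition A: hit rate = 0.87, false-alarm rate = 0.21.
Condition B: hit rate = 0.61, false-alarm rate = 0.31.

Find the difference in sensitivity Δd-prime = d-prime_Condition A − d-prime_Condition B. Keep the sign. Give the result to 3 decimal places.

Condition A: z(0.87) = 1.1264, z(0.21) = -0.8064, d' = 1.9328
Condition B: z(0.61) = 0.2793, z(0.31) = -0.4959, d' = 0.7752
Δd' = d'_Condition A − d'_Condition B = 1.9328 − 0.7752 = 1.1576
Condition A has the higher sensitivity.

Δd-prime = 1.158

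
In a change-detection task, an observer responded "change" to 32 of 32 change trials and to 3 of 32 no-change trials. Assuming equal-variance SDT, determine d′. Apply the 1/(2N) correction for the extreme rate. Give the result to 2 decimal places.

d′ = 3.47

The hit rate is 32/32 = 1, so apply the 1/(2N) correction: H → 1 − 1/(2·32) = 0.98438.
z(H) = z(0.98438) = 2.154
z(FA) = z(0.09375) = -1.318
d' = 2.154 − (-1.318) = 3.472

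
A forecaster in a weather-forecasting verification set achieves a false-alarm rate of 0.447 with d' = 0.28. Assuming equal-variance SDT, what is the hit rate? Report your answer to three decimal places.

hit rate = 0.558

z(false-alarm rate) = z(0.447) = -0.1332
z(H) = z(FA) + d' = -0.1332 + 0.28 = 0.1468
hit rate = Φ(0.1468) = 0.5584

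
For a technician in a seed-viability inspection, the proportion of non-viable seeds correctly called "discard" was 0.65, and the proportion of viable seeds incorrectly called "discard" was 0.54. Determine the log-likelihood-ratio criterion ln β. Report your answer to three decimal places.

ln β = -0.069

Φ⁻¹(0.65) = 0.3853, Φ⁻¹(0.54) = 0.1004
ln β = −½·[z(H)² − z(FA)²] = −0.5 × (0.1485 − 0.0101) = -0.0692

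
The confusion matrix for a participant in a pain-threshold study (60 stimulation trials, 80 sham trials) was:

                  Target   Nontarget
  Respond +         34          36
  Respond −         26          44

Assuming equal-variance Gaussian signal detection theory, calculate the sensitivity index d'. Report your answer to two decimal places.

H = 34/60 = 0.5667
FA = 36/80 = 0.4500
z(0.5667) = 0.168, z(0.4500) = -0.126
d' = z(H) − z(FA) = 0.168 − (-0.126) = 0.294

d' = 0.29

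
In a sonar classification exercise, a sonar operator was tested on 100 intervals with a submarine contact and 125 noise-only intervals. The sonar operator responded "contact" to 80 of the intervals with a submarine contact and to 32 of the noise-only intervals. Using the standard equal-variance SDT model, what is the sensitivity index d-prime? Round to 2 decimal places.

d-prime = 1.50

H = 80/100 = 0.8000
FA = 32/125 = 0.2560
Φ⁻¹(H) = 0.842
Φ⁻¹(FA) = -0.656
d' = z(H) − z(FA) = 0.842 − (-0.656) = 1.498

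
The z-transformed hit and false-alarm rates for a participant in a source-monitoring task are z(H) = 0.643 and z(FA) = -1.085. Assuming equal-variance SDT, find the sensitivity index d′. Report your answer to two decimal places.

d′ = 1.73

d' = z(H) − z(FA) = 0.643 − (-1.085) = 1.728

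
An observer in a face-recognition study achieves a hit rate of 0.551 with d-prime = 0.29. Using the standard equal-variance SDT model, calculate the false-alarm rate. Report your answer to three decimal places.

z(hit rate) = z(0.551) = 0.1282
z(FA) = z(H) − d' = 0.1282 − 0.29 = -0.1618
false-alarm rate = Φ(-0.1618) = 0.4357

false-alarm rate = 0.436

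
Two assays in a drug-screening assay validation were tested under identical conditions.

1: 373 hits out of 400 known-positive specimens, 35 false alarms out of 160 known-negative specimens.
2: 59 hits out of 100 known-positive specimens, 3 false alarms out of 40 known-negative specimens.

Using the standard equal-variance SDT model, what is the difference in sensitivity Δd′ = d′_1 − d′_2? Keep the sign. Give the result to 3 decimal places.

Δd′ = 0.604

1: z(0.9325) = 1.4947, z(0.2188) = -0.7763, d' = 2.2710
2: z(0.5900) = 0.2275, z(0.0750) = -1.4395, d' = 1.6670
Δd' = d'_1 − d'_2 = 2.2710 − 1.6670 = 0.6040
1 has the higher sensitivity.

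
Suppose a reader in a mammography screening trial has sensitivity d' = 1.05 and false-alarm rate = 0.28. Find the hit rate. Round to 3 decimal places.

z(false-alarm rate) = z(0.28) = -0.5828
z(H) = z(FA) + d' = -0.5828 + 1.05 = 0.4672
hit rate = Φ(0.4672) = 0.6798

hit rate = 0.680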